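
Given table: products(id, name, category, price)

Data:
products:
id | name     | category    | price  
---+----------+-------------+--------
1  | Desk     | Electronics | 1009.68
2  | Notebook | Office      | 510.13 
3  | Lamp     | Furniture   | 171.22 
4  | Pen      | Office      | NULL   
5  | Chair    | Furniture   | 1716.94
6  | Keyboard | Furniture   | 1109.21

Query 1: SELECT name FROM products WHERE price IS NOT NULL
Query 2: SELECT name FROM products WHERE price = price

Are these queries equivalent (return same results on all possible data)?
Yes, equivalent

Both queries return: [('Chair',), ('Desk',), ('Keyboard',), ('Lamp',), ('Notebook',)]

Reason: IS NOT NULL vs self-equality (both exclude NULLs)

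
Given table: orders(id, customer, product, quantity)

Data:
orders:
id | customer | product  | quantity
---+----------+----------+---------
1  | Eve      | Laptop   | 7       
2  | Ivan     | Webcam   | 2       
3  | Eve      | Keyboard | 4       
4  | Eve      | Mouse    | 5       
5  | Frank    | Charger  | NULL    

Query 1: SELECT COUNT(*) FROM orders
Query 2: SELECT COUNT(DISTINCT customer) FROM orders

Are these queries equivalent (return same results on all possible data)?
No, not equivalent

Query 1 returns: [(5,)]
Query 2 returns: [(3,)]

Reason: COUNT(*) counts rows, COUNT(DISTINCT customer) counts unique customers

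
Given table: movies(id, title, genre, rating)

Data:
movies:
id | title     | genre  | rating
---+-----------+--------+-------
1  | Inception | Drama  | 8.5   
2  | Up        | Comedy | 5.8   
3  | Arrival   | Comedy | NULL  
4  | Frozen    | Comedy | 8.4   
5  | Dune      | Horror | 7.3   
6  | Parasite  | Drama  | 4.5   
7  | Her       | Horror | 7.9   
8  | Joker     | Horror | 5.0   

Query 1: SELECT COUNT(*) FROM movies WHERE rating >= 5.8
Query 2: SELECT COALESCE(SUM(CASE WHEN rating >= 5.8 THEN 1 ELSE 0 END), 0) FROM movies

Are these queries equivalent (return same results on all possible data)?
Yes, equivalent

Both queries return: [(5,)]

Reason: COUNT with WHERE vs conditional SUM (COALESCE handles empty-table NULL)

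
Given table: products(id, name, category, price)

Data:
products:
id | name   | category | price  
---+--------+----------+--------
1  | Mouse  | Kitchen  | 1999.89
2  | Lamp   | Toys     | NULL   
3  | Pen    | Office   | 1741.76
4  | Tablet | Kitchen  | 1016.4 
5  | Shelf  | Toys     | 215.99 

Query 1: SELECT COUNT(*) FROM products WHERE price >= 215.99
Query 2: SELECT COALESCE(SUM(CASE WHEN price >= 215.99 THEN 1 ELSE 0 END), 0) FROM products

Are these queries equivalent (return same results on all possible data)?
Yes, equivalent

Both queries return: [(4,)]

Reason: COUNT with WHERE vs conditional SUM (COALESCE handles empty-table NULL)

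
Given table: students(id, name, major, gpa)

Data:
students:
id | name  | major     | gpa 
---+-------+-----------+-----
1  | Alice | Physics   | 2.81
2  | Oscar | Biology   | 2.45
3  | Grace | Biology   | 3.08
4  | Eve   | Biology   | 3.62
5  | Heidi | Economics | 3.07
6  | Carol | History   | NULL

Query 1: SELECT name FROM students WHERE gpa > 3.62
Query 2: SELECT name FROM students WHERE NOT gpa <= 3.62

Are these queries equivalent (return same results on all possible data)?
Yes, equivalent

Both queries return: []

Reason: Both filter gpa > 3.62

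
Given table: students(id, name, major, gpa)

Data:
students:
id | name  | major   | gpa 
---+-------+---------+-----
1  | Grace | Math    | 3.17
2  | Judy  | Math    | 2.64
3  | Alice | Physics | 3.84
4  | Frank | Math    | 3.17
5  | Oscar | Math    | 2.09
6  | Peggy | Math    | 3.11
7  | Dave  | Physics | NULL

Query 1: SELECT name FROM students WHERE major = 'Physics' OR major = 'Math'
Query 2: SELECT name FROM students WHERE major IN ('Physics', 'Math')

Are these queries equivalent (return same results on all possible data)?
Yes, equivalent

Both queries return: [('Alice',), ('Dave',), ('Frank',), ('Grace',), ('Judy',), ('Oscar',), ('Peggy',)]

Reason: OR vs IN are equivalent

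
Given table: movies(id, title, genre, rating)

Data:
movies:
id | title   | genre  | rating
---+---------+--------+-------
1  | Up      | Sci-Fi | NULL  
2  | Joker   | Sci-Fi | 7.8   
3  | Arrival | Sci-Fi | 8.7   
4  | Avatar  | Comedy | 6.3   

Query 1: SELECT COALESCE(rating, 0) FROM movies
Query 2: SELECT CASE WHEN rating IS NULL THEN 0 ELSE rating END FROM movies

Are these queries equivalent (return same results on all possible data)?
Yes, equivalent

Both queries return: [(0,), (6.3,), (7.8,), (8.7,)]

Reason: COALESCE vs CASE for NULL handling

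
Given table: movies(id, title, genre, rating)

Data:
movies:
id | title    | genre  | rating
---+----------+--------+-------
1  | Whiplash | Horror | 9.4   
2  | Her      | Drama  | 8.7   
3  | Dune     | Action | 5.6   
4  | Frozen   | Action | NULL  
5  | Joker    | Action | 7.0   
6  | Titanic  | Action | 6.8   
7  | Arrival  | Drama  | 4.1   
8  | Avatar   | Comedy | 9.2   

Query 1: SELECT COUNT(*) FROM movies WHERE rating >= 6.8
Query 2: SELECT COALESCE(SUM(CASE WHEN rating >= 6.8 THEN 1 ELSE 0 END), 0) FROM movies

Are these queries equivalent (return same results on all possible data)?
Yes, equivalent

Both queries return: [(5,)]

Reason: COUNT with WHERE vs conditional SUM (COALESCE handles empty-table NULL)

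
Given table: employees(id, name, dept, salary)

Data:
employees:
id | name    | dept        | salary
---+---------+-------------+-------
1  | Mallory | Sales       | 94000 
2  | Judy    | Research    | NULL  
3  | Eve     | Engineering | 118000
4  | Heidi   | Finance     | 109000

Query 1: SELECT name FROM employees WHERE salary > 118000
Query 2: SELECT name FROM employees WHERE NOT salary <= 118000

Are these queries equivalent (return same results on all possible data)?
Yes, equivalent

Both queries return: []

Reason: Both filter salary > 118000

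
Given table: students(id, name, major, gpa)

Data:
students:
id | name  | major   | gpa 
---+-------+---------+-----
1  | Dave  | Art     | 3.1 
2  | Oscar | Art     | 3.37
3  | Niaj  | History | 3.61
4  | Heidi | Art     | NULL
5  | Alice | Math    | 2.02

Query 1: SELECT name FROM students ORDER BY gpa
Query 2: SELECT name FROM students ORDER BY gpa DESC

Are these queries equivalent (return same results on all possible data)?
No, not equivalent

Query 1 returns: [('Heidi',), ('Alice',), ('Dave',), ('Oscar',), ('Niaj',)]
Query 2 returns: [('Niaj',), ('Oscar',), ('Dave',), ('Alice',), ('Heidi',)]

Reason: ASC vs DESC gives opposite ordering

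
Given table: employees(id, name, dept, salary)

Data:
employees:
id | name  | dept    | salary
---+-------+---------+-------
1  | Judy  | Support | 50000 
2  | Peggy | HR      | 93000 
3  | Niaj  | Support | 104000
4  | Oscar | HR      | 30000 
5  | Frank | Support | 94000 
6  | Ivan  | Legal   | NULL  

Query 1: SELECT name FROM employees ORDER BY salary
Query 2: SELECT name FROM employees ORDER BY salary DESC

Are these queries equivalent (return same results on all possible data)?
No, not equivalent

Query 1 returns: [('Ivan',), ('Oscar',), ('Judy',), ('Peggy',), ('Frank',), ('Niaj',)]
Query 2 returns: [('Niaj',), ('Frank',), ('Peggy',), ('Judy',), ('Oscar',), ('Ivan',)]

Reason: ASC vs DESC gives opposite ordering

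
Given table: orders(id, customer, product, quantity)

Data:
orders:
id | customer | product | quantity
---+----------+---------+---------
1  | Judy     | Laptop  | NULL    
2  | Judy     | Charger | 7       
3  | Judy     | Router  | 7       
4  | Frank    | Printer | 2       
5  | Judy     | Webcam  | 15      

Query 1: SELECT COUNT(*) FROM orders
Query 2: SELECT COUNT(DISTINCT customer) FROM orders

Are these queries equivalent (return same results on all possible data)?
No, not equivalent

Query 1 returns: [(5,)]
Query 2 returns: [(2,)]

Reason: COUNT(*) counts rows, COUNT(DISTINCT customer) counts unique customers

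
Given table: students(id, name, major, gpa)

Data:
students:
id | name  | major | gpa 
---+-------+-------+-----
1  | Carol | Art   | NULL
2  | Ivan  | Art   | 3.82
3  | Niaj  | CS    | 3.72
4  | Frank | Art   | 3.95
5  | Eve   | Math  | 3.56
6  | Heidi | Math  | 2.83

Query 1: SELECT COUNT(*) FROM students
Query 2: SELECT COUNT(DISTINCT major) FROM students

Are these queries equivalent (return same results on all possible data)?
No, not equivalent

Query 1 returns: [(6,)]
Query 2 returns: [(3,)]

Reason: COUNT(*) counts rows, COUNT(DISTINCT major) counts unique majors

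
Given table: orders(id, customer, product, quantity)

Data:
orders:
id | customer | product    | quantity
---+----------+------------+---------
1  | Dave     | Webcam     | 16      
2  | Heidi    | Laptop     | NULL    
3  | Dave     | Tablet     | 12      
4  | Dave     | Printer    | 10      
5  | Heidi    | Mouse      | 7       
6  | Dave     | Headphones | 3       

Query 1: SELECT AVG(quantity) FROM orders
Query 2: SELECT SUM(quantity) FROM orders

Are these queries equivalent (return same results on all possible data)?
No, not equivalent

Query 1 returns: [(9.6,)]
Query 2 returns: [(48,)]

Reason: AVG vs SUM give different aggregate values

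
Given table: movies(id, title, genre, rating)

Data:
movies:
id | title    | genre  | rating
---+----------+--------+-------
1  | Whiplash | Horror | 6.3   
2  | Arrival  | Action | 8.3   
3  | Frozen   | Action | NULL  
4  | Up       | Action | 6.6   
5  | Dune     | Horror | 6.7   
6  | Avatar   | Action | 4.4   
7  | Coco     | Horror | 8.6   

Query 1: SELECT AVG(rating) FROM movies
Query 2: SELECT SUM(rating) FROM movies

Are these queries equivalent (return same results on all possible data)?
No, not equivalent

Query 1 returns: [(6.816666666666666,)]
Query 2 returns: [(40.9,)]

Reason: AVG vs SUM give different aggregate values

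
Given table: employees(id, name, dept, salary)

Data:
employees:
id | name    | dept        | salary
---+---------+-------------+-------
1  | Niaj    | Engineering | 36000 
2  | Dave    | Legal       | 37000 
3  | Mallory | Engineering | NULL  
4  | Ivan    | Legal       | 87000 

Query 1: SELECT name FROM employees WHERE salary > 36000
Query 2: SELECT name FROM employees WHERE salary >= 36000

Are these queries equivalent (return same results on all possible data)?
No, not equivalent

Query 1 returns: [('Dave',), ('Ivan',)]
Query 2 returns: [('Niaj',), ('Dave',), ('Ivan',)]

Reason: > vs >= gives different results when salary = 36000 exists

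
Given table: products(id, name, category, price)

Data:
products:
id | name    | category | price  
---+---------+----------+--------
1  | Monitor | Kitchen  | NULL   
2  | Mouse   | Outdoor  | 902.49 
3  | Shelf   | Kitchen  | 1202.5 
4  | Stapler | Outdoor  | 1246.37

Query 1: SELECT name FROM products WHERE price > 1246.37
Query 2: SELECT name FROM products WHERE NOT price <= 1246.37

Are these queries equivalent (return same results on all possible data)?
Yes, equivalent

Both queries return: []

Reason: Both filter price > 1246.37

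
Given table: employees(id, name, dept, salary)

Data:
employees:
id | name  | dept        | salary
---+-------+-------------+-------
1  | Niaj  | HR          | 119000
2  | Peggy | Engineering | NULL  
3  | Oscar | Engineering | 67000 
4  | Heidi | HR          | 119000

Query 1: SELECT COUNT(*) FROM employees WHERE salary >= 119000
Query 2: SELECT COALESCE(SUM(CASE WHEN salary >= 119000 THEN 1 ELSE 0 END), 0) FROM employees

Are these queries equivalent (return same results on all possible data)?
Yes, equivalent

Both queries return: [(2,)]

Reason: COUNT with WHERE vs conditional SUM (COALESCE handles empty-table NULL)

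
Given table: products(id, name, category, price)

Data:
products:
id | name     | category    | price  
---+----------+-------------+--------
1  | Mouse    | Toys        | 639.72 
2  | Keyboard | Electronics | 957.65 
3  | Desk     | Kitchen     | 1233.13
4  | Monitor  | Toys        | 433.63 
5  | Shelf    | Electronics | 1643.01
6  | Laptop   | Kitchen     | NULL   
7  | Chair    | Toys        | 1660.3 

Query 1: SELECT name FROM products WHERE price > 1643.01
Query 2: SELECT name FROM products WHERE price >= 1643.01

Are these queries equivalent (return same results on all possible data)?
No, not equivalent

Query 1 returns: [('Chair',)]
Query 2 returns: [('Shelf',), ('Chair',)]

Reason: > vs >= gives different results when price = 1643.01 exists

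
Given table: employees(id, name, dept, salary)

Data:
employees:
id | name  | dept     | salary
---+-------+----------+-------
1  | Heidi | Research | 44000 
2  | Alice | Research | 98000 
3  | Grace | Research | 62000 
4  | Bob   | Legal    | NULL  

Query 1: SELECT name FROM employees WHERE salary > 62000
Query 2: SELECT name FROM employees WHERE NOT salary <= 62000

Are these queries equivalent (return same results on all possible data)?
Yes, equivalent

Both queries return: [('Alice',)]

Reason: Both filter salary > 62000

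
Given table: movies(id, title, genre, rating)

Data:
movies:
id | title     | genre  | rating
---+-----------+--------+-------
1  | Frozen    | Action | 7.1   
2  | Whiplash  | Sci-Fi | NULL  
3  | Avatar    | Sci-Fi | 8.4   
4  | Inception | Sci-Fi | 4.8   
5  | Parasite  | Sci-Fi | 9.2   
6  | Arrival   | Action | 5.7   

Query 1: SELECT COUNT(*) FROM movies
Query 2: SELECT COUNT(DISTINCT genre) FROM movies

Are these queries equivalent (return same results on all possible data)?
No, not equivalent

Query 1 returns: [(6,)]
Query 2 returns: [(2,)]

Reason: COUNT(*) counts rows, COUNT(DISTINCT genre) counts unique genres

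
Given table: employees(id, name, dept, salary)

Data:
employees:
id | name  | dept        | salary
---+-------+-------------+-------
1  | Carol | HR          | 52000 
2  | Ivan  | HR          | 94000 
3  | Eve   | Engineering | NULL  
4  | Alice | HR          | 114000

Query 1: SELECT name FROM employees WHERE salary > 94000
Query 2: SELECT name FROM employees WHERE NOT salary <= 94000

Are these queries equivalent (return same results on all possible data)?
Yes, equivalent

Both queries return: [('Alice',)]

Reason: Both filter salary > 94000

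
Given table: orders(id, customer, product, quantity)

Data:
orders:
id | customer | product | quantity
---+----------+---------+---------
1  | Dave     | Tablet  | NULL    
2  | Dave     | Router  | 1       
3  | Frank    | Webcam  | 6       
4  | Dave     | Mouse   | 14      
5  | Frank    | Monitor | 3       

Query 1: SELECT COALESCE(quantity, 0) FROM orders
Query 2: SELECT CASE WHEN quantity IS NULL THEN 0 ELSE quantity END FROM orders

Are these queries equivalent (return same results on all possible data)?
Yes, equivalent

Both queries return: [(0,), (1,), (3,), (6,), (14,)]

Reason: COALESCE vs CASE for NULL handling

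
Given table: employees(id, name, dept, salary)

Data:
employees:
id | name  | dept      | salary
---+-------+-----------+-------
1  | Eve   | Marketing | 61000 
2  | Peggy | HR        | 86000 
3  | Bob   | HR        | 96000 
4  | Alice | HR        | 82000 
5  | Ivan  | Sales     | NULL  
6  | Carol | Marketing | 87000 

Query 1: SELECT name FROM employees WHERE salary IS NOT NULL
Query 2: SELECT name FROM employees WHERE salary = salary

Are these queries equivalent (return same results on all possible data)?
Yes, equivalent

Both queries return: [('Alice',), ('Bob',), ('Carol',), ('Eve',), ('Peggy',)]

Reason: IS NOT NULL vs self-equality (both exclude NULLs)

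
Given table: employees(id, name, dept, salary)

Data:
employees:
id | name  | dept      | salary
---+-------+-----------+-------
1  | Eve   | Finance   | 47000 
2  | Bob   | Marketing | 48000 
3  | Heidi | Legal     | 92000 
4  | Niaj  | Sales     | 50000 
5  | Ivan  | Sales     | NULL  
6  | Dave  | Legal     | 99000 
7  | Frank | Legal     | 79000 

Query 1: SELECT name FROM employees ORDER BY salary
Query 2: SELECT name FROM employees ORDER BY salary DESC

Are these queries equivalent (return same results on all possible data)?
No, not equivalent

Query 1 returns: [('Ivan',), ('Eve',), ('Bob',), ('Niaj',), ('Frank',), ('Heidi',), ('Dave',)]
Query 2 returns: [('Dave',), ('Heidi',), ('Frank',), ('Niaj',), ('Bob',), ('Eve',), ('Ivan',)]

Reason: ASC vs DESC gives opposite ordering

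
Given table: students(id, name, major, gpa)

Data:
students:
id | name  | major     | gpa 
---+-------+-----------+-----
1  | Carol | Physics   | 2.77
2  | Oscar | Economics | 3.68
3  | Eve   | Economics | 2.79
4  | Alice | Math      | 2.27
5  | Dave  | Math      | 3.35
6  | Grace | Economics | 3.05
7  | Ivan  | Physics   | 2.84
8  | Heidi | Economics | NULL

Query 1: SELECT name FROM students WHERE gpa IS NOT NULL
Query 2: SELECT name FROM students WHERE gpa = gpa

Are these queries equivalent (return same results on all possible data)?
Yes, equivalent

Both queries return: [('Alice',), ('Carol',), ('Dave',), ('Eve',), ('Grace',), ('Ivan',), ('Oscar',)]

Reason: IS NOT NULL vs self-equality (both exclude NULLs)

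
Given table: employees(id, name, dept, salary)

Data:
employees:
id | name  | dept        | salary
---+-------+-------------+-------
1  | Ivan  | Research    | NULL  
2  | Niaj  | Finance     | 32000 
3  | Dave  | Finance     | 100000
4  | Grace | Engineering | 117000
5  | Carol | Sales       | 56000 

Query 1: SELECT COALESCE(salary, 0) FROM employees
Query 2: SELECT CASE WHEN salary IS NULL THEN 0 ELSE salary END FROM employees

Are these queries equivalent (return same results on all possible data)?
Yes, equivalent

Both queries return: [(0,), (32000,), (56000,), (100000,), (117000,)]

Reason: COALESCE vs CASE for NULL handling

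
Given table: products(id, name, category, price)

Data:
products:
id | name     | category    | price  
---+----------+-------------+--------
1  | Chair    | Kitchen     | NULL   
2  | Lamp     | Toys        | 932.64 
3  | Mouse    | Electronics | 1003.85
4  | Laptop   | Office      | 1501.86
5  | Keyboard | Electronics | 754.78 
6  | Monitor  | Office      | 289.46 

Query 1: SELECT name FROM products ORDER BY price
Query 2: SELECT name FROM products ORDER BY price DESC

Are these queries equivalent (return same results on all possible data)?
No, not equivalent

Query 1 returns: [('Chair',), ('Monitor',), ('Keyboard',), ('Lamp',), ('Mouse',), ('Laptop',)]
Query 2 returns: [('Laptop',), ('Mouse',), ('Lamp',), ('Keyboard',), ('Monitor',), ('Chair',)]

Reason: ASC vs DESC gives opposite ordering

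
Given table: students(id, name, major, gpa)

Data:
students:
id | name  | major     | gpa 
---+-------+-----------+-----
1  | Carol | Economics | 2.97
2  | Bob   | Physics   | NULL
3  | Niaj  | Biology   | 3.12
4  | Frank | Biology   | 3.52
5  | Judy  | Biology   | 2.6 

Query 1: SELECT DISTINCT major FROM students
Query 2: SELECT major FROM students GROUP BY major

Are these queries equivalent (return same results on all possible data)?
Yes, equivalent

Both queries return: [('Biology',), ('Economics',), ('Physics',)]

Reason: Both get unique majors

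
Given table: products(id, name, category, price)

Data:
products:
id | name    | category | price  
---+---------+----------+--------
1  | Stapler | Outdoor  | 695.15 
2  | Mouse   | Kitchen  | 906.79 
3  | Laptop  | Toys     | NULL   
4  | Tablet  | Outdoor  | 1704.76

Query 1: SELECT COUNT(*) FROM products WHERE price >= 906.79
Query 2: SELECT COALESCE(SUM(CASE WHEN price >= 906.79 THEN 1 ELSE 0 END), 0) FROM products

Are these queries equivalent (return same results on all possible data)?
Yes, equivalent

Both queries return: [(2,)]

Reason: COUNT with WHERE vs conditional SUM (COALESCE handles empty-table NULL)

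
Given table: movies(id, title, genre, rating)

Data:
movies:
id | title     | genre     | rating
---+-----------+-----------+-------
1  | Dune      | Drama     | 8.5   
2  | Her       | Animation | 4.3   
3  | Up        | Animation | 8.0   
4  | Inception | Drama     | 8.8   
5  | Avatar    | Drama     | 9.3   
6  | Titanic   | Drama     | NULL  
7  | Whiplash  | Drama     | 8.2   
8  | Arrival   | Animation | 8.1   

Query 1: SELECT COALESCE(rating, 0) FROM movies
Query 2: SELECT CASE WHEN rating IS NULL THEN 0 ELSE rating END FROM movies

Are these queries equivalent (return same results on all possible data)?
Yes, equivalent

Both queries return: [(0,), (4.3,), (8.0,), (8.1,), (8.2,), (8.5,), (8.8,), (9.3,)]

Reason: COALESCE vs CASE for NULL handling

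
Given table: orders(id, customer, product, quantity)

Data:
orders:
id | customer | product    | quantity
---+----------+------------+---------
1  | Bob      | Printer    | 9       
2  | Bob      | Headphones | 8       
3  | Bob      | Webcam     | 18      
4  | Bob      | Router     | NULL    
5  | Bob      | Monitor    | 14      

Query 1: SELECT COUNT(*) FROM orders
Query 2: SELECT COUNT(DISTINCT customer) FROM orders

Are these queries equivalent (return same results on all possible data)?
No, not equivalent

Query 1 returns: [(5,)]
Query 2 returns: [(1,)]

Reason: COUNT(*) counts rows, COUNT(DISTINCT customer) counts unique customers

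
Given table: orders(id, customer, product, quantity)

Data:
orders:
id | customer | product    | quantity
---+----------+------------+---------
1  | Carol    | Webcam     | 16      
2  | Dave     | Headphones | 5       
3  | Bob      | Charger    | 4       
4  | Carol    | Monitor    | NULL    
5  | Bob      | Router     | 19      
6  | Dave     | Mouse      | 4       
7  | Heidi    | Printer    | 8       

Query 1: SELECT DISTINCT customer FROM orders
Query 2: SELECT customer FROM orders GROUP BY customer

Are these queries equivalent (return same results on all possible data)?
Yes, equivalent

Both queries return: [('Bob',), ('Carol',), ('Dave',), ('Heidi',)]

Reason: Both get unique customers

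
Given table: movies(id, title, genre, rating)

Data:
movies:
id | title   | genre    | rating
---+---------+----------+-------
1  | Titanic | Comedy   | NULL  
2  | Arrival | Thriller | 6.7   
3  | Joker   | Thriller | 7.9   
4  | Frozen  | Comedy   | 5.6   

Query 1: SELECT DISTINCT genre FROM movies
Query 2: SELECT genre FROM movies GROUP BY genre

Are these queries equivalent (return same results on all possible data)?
Yes, equivalent

Both queries return: [('Comedy',), ('Thriller',)]

Reason: Both get unique genres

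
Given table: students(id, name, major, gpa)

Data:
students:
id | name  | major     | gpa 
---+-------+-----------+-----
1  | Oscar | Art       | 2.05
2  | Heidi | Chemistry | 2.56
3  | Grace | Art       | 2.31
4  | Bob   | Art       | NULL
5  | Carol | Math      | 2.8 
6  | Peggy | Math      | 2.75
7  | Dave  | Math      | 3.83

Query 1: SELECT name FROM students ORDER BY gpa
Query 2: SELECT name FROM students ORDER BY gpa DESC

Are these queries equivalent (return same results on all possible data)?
No, not equivalent

Query 1 returns: [('Bob',), ('Oscar',), ('Grace',), ('Heidi',), ('Peggy',), ('Carol',), ('Dave',)]
Query 2 returns: [('Dave',), ('Carol',), ('Peggy',), ('Heidi',), ('Grace',), ('Oscar',), ('Bob',)]

Reason: ASC vs DESC gives opposite ordering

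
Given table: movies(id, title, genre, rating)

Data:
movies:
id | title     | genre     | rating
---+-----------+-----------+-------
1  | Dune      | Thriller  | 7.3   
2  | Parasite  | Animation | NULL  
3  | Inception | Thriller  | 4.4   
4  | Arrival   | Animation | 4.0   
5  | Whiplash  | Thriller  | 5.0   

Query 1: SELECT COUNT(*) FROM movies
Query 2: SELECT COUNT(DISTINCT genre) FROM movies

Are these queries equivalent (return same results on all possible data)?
No, not equivalent

Query 1 returns: [(5,)]
Query 2 returns: [(2,)]

Reason: COUNT(*) counts rows, COUNT(DISTINCT genre) counts unique genres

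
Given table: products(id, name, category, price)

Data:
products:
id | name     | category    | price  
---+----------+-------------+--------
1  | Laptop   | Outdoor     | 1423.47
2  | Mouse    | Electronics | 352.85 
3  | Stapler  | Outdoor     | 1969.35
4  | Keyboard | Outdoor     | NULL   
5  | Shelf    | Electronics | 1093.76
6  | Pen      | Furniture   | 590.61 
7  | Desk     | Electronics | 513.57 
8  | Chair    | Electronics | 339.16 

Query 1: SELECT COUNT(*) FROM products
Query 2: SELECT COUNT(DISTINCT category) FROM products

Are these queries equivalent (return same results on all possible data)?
No, not equivalent

Query 1 returns: [(8,)]
Query 2 returns: [(3,)]

Reason: COUNT(*) counts rows, COUNT(DISTINCT category) counts unique categorys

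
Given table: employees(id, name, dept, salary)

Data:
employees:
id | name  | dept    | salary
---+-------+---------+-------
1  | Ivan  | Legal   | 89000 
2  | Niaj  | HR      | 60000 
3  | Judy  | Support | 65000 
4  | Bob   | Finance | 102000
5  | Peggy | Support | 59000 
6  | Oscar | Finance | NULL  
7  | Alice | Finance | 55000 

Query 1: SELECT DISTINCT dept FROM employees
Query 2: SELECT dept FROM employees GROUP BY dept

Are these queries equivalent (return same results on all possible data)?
Yes, equivalent

Both queries return: [('Finance',), ('HR',), ('Legal',), ('Support',)]

Reason: Both get unique depts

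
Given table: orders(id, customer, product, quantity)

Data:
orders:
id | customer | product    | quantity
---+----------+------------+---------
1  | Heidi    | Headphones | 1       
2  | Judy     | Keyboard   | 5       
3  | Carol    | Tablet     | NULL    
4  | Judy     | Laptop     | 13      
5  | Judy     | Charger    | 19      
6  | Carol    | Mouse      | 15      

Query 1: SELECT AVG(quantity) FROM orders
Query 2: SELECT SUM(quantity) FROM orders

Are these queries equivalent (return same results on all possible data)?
No, not equivalent

Query 1 returns: [(10.6,)]
Query 2 returns: [(53,)]

Reason: AVG vs SUM give different aggregate values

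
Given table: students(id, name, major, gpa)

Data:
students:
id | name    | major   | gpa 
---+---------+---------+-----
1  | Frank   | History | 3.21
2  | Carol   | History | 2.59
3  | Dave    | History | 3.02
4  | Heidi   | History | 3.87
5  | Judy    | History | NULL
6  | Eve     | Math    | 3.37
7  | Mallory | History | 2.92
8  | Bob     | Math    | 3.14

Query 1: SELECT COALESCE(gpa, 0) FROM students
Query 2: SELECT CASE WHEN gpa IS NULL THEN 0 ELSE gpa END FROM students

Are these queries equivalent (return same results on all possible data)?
Yes, equivalent

Both queries return: [(0,), (2.59,), (2.92,), (3.02,), (3.14,), (3.21,), (3.37,), (3.87,)]

Reason: COALESCE vs CASE for NULL handling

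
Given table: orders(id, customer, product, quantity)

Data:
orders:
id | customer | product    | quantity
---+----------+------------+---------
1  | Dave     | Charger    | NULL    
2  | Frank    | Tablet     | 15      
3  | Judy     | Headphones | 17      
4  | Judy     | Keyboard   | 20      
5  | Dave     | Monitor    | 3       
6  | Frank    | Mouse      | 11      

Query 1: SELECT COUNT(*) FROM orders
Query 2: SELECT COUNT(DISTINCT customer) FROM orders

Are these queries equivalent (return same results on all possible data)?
No, not equivalent

Query 1 returns: [(6,)]
Query 2 returns: [(3,)]

Reason: COUNT(*) counts rows, COUNT(DISTINCT customer) counts unique customers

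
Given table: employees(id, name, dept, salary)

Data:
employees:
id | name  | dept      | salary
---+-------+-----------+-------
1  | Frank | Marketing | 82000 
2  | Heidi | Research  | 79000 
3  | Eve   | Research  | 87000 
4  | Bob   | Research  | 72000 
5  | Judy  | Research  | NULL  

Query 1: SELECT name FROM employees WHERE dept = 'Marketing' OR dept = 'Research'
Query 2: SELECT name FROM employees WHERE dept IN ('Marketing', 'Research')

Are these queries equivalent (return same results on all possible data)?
Yes, equivalent

Both queries return: [('Bob',), ('Eve',), ('Frank',), ('Heidi',), ('Judy',)]

Reason: OR vs IN are equivalent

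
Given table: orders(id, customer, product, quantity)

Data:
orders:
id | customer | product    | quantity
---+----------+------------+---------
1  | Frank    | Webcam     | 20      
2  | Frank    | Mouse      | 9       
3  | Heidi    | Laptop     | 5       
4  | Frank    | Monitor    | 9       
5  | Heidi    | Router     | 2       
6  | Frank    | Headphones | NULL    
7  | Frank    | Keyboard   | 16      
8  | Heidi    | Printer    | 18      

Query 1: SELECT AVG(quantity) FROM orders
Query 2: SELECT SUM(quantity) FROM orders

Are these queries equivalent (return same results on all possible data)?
No, not equivalent

Query 1 returns: [(11.285714285714286,)]
Query 2 returns: [(79,)]

Reason: AVG vs SUM give different aggregate values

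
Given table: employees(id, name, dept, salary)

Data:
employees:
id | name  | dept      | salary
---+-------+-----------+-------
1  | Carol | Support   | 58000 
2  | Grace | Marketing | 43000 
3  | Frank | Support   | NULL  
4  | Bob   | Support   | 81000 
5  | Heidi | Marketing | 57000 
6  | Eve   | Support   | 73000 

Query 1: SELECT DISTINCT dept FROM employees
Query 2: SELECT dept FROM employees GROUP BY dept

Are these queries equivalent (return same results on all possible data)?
Yes, equivalent

Both queries return: [('Marketing',), ('Support',)]

Reason: Both get unique depts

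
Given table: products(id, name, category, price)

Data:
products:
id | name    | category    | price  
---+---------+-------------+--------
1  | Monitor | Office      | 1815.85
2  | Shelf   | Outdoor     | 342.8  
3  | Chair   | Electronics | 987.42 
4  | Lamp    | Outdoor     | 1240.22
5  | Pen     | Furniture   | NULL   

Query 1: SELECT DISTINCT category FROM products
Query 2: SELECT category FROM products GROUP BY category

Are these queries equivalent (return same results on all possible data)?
Yes, equivalent

Both queries return: [('Electronics',), ('Furniture',), ('Office',), ('Outdoor',)]

Reason: Both get unique categorys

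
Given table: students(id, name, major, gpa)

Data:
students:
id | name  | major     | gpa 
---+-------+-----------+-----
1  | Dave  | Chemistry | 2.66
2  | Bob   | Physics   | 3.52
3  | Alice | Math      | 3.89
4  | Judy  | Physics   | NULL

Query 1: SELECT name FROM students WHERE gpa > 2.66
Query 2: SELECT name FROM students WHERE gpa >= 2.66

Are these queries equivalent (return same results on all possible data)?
No, not equivalent

Query 1 returns: [('Bob',), ('Alice',)]
Query 2 returns: [('Dave',), ('Bob',), ('Alice',)]

Reason: > vs >= gives different results when gpa = 2.66 exists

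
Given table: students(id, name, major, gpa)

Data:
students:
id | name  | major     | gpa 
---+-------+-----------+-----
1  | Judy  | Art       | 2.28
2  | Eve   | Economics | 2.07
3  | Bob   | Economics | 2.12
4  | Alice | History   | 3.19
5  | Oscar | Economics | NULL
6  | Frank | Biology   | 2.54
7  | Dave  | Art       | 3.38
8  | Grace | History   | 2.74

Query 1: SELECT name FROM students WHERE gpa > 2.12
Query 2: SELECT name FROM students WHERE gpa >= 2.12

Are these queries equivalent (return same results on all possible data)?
No, not equivalent

Query 1 returns: [('Judy',), ('Alice',), ('Frank',), ('Dave',), ('Grace',)]
Query 2 returns: [('Judy',), ('Bob',), ('Alice',), ('Frank',), ('Dave',), ('Grace',)]

Reason: > vs >= gives different results when gpa = 2.12 exists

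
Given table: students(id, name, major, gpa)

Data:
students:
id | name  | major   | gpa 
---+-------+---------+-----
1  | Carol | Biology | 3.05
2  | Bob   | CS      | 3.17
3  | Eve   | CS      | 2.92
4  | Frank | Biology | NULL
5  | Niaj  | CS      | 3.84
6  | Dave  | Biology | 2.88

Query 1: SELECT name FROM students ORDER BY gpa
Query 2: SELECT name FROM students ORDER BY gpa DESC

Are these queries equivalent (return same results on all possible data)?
No, not equivalent

Query 1 returns: [('Frank',), ('Dave',), ('Eve',), ('Carol',), ('Bob',), ('Niaj',)]
Query 2 returns: [('Niaj',), ('Bob',), ('Carol',), ('Eve',), ('Dave',), ('Frank',)]

Reason: ASC vs DESC gives opposite ordering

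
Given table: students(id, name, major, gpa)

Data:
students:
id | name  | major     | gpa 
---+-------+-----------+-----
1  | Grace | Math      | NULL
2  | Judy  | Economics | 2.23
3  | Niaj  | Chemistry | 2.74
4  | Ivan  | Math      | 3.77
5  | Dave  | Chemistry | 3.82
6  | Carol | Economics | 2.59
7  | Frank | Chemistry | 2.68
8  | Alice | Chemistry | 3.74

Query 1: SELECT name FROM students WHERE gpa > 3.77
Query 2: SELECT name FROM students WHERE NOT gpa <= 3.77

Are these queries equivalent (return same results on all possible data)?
Yes, equivalent

Both queries return: [('Dave',)]

Reason: Both filter gpa > 3.77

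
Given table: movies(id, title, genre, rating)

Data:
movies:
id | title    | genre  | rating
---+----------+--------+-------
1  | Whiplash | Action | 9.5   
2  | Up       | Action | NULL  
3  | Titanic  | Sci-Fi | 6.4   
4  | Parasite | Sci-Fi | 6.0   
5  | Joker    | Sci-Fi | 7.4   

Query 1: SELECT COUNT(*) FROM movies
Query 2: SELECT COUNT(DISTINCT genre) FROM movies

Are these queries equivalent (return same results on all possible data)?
No, not equivalent

Query 1 returns: [(5,)]
Query 2 returns: [(2,)]

Reason: COUNT(*) counts rows, COUNT(DISTINCT genre) counts unique genres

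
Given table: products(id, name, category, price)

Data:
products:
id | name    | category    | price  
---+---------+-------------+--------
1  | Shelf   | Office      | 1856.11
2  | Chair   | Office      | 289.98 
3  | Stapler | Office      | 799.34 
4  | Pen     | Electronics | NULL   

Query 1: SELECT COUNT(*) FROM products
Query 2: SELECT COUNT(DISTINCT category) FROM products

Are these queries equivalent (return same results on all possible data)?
No, not equivalent

Query 1 returns: [(4,)]
Query 2 returns: [(2,)]

Reason: COUNT(*) counts rows, COUNT(DISTINCT category) counts unique categorys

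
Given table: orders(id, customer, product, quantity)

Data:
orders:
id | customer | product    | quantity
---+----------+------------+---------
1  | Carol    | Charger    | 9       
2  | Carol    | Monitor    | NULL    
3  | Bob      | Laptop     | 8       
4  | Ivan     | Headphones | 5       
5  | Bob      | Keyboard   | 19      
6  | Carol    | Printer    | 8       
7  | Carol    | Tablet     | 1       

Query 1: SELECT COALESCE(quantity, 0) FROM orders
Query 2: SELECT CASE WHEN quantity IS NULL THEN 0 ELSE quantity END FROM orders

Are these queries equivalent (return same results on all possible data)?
Yes, equivalent

Both queries return: [(0,), (1,), (5,), (8,), (8,), (9,), (19,)]

Reason: COALESCE vs CASE for NULL handling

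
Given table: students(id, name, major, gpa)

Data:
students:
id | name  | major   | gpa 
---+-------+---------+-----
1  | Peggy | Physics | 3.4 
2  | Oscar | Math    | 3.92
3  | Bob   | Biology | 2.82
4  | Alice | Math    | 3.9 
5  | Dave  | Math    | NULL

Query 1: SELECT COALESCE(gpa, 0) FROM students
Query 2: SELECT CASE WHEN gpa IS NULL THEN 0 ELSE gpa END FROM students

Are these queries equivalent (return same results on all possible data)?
Yes, equivalent

Both queries return: [(0,), (2.82,), (3.4,), (3.9,), (3.92,)]

Reason: COALESCE vs CASE for NULL handling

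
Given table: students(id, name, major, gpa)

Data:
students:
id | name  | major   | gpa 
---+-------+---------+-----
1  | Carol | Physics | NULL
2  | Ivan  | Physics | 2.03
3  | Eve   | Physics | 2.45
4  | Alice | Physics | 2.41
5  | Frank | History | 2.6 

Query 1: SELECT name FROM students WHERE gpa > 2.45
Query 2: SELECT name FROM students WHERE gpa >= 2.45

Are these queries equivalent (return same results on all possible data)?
No, not equivalent

Query 1 returns: [('Frank',)]
Query 2 returns: [('Eve',), ('Frank',)]

Reason: > vs >= gives different results when gpa = 2.45 exists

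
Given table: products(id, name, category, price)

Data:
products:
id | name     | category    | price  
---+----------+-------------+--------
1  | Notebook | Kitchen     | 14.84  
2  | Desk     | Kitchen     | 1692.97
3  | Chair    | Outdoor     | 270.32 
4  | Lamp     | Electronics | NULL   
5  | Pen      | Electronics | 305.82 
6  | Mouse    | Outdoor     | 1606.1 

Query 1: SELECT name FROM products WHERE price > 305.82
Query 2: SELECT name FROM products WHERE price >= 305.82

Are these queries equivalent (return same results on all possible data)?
No, not equivalent

Query 1 returns: [('Desk',), ('Mouse',)]
Query 2 returns: [('Desk',), ('Pen',), ('Mouse',)]

Reason: > vs >= gives different results when price = 305.82 exists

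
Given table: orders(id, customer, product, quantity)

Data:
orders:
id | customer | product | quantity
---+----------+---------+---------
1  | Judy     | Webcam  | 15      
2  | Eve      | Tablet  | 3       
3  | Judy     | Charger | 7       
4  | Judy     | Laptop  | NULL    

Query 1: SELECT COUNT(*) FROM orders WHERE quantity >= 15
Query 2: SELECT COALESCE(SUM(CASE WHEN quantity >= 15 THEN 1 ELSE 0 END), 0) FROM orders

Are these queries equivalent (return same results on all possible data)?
Yes, equivalent

Both queries return: [(1,)]

Reason: COUNT with WHERE vs conditional SUM (COALESCE handles empty-table NULL)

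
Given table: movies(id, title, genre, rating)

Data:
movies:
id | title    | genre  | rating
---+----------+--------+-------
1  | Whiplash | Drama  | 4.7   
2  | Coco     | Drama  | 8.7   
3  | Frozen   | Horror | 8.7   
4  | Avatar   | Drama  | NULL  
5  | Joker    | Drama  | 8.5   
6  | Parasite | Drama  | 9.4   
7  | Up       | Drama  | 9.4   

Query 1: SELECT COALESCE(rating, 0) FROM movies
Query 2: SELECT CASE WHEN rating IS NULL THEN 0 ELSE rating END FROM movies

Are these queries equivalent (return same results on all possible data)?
Yes, equivalent

Both queries return: [(0,), (4.7,), (8.5,), (8.7,), (8.7,), (9.4,), (9.4,)]

Reason: COALESCE vs CASE for NULL handling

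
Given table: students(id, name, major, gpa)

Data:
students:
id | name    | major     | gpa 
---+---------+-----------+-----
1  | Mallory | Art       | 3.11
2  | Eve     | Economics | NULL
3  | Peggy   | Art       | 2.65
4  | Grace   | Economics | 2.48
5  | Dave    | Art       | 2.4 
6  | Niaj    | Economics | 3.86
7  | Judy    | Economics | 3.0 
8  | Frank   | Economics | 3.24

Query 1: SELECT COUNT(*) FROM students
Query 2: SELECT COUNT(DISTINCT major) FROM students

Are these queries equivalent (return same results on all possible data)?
No, not equivalent

Query 1 returns: [(8,)]
Query 2 returns: [(2,)]

Reason: COUNT(*) counts rows, COUNT(DISTINCT major) counts unique majors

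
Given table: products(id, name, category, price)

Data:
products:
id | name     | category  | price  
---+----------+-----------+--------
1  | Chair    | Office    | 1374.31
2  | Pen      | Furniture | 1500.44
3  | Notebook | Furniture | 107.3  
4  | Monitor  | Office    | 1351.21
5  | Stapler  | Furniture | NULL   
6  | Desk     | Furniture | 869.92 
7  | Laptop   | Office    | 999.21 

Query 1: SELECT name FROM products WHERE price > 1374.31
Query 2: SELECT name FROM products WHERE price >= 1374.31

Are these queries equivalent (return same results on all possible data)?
No, not equivalent

Query 1 returns: [('Pen',)]
Query 2 returns: [('Chair',), ('Pen',)]

Reason: > vs >= gives different results when price = 1374.31 exists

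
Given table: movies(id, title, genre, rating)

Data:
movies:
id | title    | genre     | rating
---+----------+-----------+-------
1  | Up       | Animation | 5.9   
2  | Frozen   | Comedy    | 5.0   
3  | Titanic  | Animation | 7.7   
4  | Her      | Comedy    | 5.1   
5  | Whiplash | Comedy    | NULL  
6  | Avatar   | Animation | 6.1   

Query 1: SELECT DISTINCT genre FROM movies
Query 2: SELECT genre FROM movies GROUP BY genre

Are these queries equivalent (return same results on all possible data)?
Yes, equivalent

Both queries return: [('Animation',), ('Comedy',)]

Reason: Both get unique genres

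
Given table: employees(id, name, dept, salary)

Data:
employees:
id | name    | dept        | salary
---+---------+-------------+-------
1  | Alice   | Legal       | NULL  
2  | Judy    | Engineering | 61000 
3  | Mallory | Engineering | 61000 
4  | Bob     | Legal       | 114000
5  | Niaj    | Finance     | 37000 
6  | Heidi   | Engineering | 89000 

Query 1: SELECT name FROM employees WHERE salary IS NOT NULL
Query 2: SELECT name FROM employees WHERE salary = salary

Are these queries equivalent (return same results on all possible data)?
Yes, equivalent

Both queries return: [('Bob',), ('Heidi',), ('Judy',), ('Mallory',), ('Niaj',)]

Reason: IS NOT NULL vs self-equality (both exclude NULLs)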